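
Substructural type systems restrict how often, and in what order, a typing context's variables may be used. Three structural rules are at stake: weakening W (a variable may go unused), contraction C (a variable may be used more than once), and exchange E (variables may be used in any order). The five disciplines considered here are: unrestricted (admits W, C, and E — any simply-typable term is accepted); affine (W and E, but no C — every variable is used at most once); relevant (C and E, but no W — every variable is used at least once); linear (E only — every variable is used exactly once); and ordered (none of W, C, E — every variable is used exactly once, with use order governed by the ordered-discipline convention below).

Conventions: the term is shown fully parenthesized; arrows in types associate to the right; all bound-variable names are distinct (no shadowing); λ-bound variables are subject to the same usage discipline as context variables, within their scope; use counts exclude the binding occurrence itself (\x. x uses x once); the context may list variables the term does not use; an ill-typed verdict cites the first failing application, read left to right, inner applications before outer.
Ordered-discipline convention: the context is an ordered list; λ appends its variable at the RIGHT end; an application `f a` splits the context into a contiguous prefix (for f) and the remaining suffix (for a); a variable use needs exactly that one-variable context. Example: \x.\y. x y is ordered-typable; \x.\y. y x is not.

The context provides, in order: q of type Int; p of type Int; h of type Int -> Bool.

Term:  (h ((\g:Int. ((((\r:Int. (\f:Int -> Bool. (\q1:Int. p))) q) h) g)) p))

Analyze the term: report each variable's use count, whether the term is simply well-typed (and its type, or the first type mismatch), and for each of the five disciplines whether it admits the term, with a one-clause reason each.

variable uses: q=1, p=2, h=2, g (bound)=1, r (bound)=0, f (bound)=0, q1 (bound)=0
uses in reading order: h, p, q, h, g, p
typing: ✓ — Bool
ordered: ✗ — uses contraction: p ×2, h ×2; r, f, q1 never used (weakening)
linear: ✗ — uses contraction: p ×2, h ×2; r, f, q1 never used (weakening)
affine: ✗ — uses contraction: p ×2, h ×2
relevant: ✗ — r, f, q1 never used (weakening)
unrestricted: ✓ — typability at Bool is all that's needed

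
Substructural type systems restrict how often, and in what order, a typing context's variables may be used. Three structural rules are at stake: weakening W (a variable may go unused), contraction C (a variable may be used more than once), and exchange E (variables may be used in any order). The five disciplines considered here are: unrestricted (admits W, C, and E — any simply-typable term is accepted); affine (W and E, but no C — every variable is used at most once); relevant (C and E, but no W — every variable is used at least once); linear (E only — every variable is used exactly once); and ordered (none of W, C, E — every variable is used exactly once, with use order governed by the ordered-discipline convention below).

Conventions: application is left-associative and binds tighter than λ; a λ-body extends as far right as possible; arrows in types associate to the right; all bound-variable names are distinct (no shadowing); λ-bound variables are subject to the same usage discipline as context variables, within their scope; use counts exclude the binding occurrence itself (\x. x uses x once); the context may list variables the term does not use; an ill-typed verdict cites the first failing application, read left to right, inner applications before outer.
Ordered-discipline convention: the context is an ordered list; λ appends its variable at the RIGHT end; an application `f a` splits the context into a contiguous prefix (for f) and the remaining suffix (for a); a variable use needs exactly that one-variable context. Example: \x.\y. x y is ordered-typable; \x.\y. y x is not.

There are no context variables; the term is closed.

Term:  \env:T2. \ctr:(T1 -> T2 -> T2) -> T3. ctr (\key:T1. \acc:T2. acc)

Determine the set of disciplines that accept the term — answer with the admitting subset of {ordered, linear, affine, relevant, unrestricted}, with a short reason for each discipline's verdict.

admitting disciplines: affine, unrestricted
variable uses: env (bound): 0; ctr (bound): 1; key (bound): 0; acc (bound): 1
use order (left to right): ctr, acc
typing: well-typed — term : T2 -> ((T1 -> T2 -> T2) -> T3) -> T3
ordered: ✗, unused: env, key — weakening required
linear: ✗, unused: env, key — weakening required
affine: ✓, env, ctr, key, acc: no repeats, contraction unneeded
relevant: ✗, unused: env, key — weakening required
unrestricted: ✓, simply typable at T2 -> ((T1 -> T2 -> T2) -> T3) -> T3; W, C, E all held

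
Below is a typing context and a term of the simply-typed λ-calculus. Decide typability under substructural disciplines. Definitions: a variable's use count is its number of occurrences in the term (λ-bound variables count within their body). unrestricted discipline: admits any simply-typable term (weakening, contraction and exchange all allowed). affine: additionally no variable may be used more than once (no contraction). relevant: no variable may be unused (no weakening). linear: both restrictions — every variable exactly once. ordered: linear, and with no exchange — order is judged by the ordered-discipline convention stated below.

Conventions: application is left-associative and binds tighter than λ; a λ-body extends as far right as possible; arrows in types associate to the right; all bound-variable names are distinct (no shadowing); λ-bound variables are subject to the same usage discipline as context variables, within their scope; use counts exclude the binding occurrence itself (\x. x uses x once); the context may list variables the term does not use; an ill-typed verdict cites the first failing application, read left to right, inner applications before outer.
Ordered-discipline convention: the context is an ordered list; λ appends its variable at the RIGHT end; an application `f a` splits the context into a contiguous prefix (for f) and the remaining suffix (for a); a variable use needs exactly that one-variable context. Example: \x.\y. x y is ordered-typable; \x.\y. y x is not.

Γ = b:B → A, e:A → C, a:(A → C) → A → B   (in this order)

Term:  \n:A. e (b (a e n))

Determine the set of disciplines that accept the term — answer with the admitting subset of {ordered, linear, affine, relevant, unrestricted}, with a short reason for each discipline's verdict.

admitting disciplines: relevant, unrestricted
counts: b: 1; e: 2; a: 1; n (λ-bound): 1
order of uses: e, b, a, e, n
typing: well-typed at A → C
ordered ✗ (e ×2 used more than once (contraction))
linear ✗ (e ×2 used more than once (contraction))
affine ✗ (e ×2 used more than once (contraction))
relevant ✓ (at least one use each (b, e, a, n))
unrestricted ✓ (typability at A → C is all that's needed)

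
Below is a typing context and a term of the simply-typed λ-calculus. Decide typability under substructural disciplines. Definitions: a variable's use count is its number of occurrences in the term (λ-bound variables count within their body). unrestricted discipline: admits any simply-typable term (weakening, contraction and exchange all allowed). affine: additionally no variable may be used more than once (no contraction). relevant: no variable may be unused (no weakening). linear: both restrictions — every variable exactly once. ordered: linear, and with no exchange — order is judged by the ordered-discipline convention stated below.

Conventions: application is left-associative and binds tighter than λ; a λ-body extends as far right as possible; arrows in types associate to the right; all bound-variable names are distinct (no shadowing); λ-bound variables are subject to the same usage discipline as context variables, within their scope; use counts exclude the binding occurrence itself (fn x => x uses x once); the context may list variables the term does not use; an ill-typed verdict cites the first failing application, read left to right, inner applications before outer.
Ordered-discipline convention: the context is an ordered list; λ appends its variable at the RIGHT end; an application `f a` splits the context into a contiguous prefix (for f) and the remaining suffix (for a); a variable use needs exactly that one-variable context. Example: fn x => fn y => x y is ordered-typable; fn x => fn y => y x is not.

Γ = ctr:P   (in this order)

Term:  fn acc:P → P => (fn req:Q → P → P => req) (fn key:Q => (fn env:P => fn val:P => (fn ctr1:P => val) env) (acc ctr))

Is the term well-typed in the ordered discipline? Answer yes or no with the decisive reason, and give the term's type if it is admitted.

no — key, ctr1 never used (weakening)
variable uses: ctr: 1×; acc (bound): 1×; req (bound): 1×; key (bound): 0×; env (bound): 1×; val (bound): 1×; ctr1 (bound): 0×
order of uses: req, val, env, acc, ctr
typing: well-typed — term : (P → P) → Q → P → P
across the five disciplines: ordered ✗; linear ✗; affine ✓; relevant ✗; unrestricted ✓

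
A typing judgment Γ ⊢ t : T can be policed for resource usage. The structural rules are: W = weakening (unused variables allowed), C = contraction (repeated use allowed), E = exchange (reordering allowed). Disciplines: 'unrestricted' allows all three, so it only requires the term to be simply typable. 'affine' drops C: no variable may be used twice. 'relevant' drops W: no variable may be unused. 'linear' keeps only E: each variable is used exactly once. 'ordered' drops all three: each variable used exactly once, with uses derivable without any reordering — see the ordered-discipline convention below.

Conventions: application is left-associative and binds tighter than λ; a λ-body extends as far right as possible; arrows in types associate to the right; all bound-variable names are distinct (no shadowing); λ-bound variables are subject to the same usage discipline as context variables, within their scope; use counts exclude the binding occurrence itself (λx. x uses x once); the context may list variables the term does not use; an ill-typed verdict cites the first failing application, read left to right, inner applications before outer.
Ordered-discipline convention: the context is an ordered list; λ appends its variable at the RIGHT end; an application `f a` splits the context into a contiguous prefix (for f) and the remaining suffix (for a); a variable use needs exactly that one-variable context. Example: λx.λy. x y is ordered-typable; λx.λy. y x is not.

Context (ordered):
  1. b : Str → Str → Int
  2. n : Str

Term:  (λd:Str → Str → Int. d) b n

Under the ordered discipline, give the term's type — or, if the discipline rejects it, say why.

term : Str → Int
usage: b: 1×, n: 1×, d (bound): 1×
order of uses: d, b, n
typing: the term checks, with type Str → Int
across the five disciplines: ordered ✓ · linear ✓ · affine ✓ · relevant ✓ · unrestricted ✓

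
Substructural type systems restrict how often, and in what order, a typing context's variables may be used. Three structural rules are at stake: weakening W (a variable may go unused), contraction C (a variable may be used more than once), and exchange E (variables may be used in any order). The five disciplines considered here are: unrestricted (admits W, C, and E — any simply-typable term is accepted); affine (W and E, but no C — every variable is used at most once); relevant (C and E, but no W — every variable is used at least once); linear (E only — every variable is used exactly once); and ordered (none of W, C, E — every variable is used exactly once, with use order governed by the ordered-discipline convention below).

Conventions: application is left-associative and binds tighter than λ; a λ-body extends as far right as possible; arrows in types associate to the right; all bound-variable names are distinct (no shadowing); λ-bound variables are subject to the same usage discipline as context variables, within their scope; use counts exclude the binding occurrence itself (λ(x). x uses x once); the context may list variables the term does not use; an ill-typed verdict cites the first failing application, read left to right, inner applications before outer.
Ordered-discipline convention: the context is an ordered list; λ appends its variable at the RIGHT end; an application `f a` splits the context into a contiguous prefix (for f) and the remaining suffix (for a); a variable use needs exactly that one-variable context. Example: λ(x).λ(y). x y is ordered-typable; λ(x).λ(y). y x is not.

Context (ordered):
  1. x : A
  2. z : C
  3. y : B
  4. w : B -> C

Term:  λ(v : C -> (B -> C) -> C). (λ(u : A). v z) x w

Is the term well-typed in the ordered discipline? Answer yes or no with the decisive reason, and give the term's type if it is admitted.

no — unused: y, u — weakening required
usage: x: 1; z: 1; y: 0; w: 1; v [bound]: 1; u [bound]: 0
use order (left to right): v, z, x, w
typing: the term checks, with type (C -> (B -> C) -> C) -> C
per-discipline verdicts: ordered ✗ · linear ✗ · affine ✓ · relevant ✗ · unrestricted ✓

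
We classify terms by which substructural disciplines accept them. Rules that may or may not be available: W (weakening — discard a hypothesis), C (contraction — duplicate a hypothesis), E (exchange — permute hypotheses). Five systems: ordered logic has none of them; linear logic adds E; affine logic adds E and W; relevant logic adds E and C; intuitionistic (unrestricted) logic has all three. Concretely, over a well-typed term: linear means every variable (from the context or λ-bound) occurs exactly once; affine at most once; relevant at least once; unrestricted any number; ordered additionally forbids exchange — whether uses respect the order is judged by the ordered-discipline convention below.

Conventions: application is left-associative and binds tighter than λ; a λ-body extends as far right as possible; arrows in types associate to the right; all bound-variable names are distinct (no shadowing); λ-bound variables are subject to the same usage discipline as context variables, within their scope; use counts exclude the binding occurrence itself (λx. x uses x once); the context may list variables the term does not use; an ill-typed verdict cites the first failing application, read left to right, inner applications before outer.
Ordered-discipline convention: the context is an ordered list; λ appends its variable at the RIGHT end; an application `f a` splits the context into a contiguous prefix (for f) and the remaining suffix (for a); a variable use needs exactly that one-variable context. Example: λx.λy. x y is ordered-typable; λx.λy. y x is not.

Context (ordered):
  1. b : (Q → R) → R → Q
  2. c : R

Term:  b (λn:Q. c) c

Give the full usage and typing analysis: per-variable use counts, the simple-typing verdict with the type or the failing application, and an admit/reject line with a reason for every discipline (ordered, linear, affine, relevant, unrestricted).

use counts: b: 1×; c: 2×; n [bound]: 0×
use order (left to right): b, c, c
typing: well-typed at Q
ordered: ✗ — needs contraction — c ×2; needs weakening: n unused
linear: ✗ — needs contraction — c ×2; needs weakening: n unused
affine: ✗ — needs contraction — c ×2
relevant: ✗ — needs weakening: n unused
unrestricted: ✓ — simply typable at Q; W, C, E all held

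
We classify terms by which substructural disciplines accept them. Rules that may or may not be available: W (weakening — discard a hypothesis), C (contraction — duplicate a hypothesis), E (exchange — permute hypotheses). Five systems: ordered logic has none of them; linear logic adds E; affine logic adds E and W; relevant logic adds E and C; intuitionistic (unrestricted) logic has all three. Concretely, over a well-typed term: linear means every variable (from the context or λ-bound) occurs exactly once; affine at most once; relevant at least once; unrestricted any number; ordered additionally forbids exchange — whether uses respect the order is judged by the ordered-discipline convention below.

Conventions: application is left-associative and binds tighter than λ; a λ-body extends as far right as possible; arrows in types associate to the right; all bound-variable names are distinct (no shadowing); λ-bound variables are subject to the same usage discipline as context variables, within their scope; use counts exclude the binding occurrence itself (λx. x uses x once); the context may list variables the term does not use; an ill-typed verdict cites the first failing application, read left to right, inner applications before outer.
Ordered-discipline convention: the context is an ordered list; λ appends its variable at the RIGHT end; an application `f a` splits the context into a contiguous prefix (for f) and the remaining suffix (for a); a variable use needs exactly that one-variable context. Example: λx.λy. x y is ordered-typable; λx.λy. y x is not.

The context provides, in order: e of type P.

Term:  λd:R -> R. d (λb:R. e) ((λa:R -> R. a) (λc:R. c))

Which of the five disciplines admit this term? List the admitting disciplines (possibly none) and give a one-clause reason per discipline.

admitting disciplines: none
variable uses: e ×1, d (bound) ×1, b (bound) ×0, a (bound) ×1, c (bound) ×1
left-to-right use order: d, e, a, c
typing: ill-typed: a function awaiting R gets R -> P
ordered: ✗ — not simply typable
linear: ✗ — fails simple typing
affine: ✗ — a type mismatch blocks all five
relevant: ✗ — the type mismatch rejects it
unrestricted: ✗ — not simply typable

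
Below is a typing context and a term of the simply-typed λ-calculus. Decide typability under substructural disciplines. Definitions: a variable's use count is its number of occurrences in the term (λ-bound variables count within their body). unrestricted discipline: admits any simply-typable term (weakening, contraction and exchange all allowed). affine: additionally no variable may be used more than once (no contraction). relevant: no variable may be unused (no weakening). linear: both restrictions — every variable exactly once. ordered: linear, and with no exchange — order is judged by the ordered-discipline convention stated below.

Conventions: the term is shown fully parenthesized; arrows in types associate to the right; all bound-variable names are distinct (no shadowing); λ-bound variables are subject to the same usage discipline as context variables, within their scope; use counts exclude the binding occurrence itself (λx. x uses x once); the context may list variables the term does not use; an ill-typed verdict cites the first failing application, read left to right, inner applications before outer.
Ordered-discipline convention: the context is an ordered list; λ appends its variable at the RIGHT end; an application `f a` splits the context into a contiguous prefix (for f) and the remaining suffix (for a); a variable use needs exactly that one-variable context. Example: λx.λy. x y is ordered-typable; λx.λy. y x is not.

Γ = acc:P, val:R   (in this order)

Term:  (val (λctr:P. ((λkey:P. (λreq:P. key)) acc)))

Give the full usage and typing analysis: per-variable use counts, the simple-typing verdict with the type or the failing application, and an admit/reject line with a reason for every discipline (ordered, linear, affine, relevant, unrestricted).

usage: acc=1, val=1, ctr (bound)=0, key (bound)=1, req (bound)=0
left-to-right use order: val, key, acc
typing: ill-typed: can't apply a value of type R
ordered: ✗, fails simple typing
linear: ✗, a type mismatch blocks all five
affine: ✗, the type mismatch rejects it
relevant: ✗, not simply typable
unrestricted: ✗, fails simple typing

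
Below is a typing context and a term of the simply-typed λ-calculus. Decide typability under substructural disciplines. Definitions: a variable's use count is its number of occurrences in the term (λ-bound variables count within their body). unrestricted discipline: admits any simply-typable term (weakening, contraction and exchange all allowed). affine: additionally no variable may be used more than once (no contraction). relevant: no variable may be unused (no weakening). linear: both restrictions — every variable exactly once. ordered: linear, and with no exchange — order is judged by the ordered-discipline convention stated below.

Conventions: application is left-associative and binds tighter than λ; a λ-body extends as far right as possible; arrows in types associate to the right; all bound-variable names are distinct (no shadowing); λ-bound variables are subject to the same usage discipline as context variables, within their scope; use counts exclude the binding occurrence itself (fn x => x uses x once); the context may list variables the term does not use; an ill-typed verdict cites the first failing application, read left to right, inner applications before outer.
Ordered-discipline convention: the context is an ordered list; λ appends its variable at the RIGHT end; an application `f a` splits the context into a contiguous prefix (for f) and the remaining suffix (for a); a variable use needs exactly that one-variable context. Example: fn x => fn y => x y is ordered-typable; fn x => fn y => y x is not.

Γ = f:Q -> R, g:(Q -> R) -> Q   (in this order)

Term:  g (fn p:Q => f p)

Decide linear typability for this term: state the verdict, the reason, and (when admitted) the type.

yes — single use per variable (f, g, p); term : Q
counts: f: 1×, g: 1×, p [bound]: 1×
use order (left to right): g, f, p
typing: the term checks, with type Q
all disciplines: ordered ✗, linear ✓, affine ✓, relevant ✓, unrestricted ✓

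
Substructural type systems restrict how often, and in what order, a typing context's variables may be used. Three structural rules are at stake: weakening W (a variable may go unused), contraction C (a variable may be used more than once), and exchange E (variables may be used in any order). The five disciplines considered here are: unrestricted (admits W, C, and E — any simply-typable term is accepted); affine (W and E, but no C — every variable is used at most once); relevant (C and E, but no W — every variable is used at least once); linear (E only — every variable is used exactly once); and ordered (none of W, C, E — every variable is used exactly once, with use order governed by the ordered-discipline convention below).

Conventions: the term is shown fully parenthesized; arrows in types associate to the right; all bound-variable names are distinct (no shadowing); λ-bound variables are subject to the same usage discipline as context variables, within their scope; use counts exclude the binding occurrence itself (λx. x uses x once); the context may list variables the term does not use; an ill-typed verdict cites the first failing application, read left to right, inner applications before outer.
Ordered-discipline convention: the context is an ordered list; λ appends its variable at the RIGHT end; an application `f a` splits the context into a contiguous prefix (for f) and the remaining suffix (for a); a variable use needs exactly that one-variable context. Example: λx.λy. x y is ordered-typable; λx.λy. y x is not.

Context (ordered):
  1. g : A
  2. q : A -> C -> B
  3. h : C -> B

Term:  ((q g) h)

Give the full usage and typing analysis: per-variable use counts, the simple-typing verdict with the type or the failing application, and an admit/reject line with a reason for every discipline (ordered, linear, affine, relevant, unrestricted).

usage: g: 1, q: 1, h: 1
left-to-right use order: q, g, h
typing: ill-typed: an application expects C but receives C -> B
ordered ✗ (the type mismatch rejects it)
linear ✗ (not simply typable)
affine ✗ (fails simple typing)
relevant ✗ (a type mismatch blocks all five)
unrestricted ✗ (the type mismatch rejects it)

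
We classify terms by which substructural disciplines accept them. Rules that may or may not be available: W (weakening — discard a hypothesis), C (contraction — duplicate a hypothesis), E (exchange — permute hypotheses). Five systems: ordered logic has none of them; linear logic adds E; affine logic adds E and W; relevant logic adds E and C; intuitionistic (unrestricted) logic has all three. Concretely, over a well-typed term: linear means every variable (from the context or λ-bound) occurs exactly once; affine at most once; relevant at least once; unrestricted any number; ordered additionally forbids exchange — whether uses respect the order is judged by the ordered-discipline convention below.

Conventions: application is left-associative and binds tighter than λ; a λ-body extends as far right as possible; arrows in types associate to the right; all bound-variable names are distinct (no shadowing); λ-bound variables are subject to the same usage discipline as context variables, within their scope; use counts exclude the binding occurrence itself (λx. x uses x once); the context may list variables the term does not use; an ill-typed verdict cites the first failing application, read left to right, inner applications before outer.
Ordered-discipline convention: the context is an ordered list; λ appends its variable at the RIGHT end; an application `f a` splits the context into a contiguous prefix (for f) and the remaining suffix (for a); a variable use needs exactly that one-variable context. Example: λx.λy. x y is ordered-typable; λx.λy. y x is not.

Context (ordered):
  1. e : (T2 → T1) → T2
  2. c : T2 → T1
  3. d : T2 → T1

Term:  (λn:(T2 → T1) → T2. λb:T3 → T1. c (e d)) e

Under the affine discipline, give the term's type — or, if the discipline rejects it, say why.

not well-typed under affine — needs contraction — e ×2
variable uses: e ×2; c ×1; d ×1; n (bound) ×0; b (bound) ×0
uses in reading order: c, e, d, e
typing: ✓ — (T3 → T1) → T1
per-discipline verdicts: ordered ✗ · linear ✗ · affine ✗ · relevant ✗ · unrestricted ✓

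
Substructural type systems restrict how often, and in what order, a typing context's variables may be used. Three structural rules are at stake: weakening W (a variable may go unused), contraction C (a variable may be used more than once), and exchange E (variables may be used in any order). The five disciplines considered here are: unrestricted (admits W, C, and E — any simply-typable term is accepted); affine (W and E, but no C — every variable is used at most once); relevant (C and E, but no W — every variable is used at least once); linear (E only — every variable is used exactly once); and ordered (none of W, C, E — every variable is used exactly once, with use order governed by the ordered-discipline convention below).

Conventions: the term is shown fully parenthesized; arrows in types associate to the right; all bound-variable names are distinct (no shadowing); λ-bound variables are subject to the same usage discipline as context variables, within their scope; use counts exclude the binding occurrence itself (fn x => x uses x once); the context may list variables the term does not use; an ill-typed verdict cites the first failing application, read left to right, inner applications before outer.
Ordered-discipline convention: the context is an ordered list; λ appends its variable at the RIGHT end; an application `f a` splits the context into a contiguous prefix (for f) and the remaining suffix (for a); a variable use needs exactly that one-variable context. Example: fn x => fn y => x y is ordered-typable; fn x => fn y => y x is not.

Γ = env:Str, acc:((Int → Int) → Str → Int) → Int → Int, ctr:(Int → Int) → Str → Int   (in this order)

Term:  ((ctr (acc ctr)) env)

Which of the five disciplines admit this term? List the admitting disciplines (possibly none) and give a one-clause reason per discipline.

admitted by: relevant, unrestricted
usage: env: 1; acc: 1; ctr: 2
order of uses: ctr, acc, ctr, env
typing: well-typed — term : Int
ordered ✗ (uses contraction: ctr ×2)
linear ✗ (uses contraction: ctr ×2)
affine ✗ (uses contraction: ctr ×2)
relevant ✓ (at least one use each (env, acc, ctr))
unrestricted ✓ (type-checks (Int) and nothing is barred)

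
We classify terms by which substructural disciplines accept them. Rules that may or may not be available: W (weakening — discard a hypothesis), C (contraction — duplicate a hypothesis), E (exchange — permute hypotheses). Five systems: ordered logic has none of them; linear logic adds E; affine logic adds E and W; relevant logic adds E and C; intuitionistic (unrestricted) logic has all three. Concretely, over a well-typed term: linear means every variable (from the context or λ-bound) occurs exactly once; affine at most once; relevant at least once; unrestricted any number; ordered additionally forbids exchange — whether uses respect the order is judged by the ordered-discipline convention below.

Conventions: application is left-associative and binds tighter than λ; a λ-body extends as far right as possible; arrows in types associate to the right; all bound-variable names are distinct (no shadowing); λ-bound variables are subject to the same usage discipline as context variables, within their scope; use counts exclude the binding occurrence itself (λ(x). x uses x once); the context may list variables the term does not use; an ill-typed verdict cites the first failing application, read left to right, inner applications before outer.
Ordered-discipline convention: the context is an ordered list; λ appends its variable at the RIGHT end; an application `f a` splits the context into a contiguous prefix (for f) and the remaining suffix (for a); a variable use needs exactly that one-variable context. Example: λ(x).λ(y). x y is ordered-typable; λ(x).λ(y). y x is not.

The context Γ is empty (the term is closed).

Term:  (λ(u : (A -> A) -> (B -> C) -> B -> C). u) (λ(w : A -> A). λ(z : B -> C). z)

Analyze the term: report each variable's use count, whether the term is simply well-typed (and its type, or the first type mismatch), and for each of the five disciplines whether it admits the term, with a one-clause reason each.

use counts: u (bound): 1, w (bound): 0, z (bound): 1
order of uses: u, z
typing: ✓ — (A -> A) -> (B -> C) -> B -> C
ordered: ✗ — w never used (weakening)
linear: ✗ — w never used (weakening)
affine: ✓ — no duplicate uses among u, w, z
relevant: ✗ — w never used (weakening)
unrestricted: ✓ — well-typed at (A -> A) -> (B -> C) -> B -> C; no restrictions here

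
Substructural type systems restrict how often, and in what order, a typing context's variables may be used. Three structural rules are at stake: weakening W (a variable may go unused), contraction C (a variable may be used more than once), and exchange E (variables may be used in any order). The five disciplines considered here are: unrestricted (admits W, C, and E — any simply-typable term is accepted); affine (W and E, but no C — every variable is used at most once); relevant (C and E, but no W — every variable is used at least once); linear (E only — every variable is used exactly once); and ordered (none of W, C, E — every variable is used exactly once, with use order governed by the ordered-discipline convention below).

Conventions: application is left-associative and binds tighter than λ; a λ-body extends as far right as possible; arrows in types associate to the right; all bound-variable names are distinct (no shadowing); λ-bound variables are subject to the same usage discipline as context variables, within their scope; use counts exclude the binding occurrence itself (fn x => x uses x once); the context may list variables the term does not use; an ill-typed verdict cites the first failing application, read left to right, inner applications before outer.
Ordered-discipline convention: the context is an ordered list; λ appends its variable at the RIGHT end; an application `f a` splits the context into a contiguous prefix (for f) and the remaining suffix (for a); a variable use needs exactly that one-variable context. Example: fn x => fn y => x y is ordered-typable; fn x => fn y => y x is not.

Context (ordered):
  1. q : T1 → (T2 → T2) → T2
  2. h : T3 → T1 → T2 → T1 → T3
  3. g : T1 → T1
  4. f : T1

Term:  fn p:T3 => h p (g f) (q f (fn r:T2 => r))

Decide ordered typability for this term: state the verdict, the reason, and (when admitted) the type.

no — uses contraction: f ×2
variable uses: q=1; h=1; g=1; f=2; p (bound)=1; r (bound)=1
uses in reading order: h, p, g, f, q, f, r
typing: ✓ — T3 → T1 → T3
across the five disciplines: ordered ✗, linear ✗, affine ✗, relevant ✓, unrestricted ✓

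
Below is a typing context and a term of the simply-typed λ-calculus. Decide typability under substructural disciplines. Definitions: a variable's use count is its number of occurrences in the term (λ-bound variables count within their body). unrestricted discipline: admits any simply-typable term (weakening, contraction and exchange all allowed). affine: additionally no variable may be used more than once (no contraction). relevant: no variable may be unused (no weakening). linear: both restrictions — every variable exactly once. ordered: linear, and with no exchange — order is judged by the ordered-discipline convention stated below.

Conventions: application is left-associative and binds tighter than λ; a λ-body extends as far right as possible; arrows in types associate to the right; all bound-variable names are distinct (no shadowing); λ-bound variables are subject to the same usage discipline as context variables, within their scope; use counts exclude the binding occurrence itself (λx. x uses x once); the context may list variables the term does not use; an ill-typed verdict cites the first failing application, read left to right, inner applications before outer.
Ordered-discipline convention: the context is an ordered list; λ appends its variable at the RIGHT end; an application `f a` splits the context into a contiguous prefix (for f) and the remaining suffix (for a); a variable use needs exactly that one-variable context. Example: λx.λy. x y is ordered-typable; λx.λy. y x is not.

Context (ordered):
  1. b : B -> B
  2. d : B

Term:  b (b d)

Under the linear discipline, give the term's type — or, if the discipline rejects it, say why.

not well-typed under linear — uses contraction: b ×2
counts: b: 2×; d: 1×
order of uses: b, b, d
typing: ✓ — B
across the five disciplines: ordered ✗, linear ✗, affine ✗, relevant ✓, unrestricted ✓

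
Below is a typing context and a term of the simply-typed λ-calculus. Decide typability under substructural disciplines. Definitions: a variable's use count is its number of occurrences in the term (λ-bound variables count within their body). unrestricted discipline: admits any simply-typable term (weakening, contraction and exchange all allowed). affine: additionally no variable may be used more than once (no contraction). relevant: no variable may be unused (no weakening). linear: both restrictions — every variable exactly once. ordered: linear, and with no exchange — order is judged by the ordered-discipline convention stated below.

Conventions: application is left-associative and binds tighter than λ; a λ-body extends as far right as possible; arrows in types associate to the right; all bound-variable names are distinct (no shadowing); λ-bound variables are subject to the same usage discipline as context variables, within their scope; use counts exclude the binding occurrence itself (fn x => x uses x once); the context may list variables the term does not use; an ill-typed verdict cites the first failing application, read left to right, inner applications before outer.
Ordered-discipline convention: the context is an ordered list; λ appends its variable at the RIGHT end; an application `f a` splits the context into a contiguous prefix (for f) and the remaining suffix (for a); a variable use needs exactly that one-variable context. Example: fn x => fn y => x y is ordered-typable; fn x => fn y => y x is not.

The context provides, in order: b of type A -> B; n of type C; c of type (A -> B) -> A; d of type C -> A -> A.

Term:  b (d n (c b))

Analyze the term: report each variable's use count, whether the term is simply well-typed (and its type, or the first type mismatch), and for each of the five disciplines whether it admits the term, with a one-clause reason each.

use counts: b ×2; n ×1; c ×1; d ×1
order of uses: b, d, n, c, b
typing: well-typed — term : B
ordered: ✗, needs contraction — b ×2
linear: ✗, needs contraction — b ×2
affine: ✗, needs contraction — b ×2
relevant: ✓, at least one use each (b, n, c, d)
unrestricted: ✓, well-typed at B; no restrictions here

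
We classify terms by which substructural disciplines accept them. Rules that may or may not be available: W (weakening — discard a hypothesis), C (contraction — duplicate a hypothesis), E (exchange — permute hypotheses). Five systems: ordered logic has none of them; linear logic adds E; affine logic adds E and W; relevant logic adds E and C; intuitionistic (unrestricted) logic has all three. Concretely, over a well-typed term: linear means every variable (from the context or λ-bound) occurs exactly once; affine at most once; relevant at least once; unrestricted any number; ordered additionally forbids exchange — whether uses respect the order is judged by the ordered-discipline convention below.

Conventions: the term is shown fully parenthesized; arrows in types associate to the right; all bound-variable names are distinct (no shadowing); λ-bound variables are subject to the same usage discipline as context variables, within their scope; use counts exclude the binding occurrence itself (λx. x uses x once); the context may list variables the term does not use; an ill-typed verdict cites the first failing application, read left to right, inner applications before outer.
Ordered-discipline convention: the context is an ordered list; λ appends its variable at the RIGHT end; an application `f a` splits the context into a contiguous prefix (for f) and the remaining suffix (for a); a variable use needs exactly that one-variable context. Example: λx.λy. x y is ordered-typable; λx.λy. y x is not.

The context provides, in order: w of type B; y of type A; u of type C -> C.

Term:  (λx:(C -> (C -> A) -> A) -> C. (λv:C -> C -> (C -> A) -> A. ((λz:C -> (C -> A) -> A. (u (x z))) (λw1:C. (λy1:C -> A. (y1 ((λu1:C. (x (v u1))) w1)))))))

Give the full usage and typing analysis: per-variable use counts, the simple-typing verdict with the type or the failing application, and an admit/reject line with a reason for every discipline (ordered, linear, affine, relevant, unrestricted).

counts: w: 0; y: 0; u: 1; x (bound): 2; v (bound): 1; z (bound): 1; w1 (bound): 1; y1 (bound): 1; u1 (bound): 1
order of uses: u, x, z, y1, x, v, u1, w1
typing: well-typed at ((C -> (C -> A) -> A) -> C) -> (C -> C -> (C -> A) -> A) -> C
ordered: ✗, uses contraction: x ×2; w, y never used (weakening)
linear: ✗, uses contraction: x ×2; w, y never used (weakening)
affine: ✗, uses contraction: x ×2
relevant: ✗, w, y never used (weakening)
unrestricted: ✓, type-checks (((C -> (C -> A) -> A) -> C) -> (C -> C -> (C -> A) -> A) -> C) and nothing is barred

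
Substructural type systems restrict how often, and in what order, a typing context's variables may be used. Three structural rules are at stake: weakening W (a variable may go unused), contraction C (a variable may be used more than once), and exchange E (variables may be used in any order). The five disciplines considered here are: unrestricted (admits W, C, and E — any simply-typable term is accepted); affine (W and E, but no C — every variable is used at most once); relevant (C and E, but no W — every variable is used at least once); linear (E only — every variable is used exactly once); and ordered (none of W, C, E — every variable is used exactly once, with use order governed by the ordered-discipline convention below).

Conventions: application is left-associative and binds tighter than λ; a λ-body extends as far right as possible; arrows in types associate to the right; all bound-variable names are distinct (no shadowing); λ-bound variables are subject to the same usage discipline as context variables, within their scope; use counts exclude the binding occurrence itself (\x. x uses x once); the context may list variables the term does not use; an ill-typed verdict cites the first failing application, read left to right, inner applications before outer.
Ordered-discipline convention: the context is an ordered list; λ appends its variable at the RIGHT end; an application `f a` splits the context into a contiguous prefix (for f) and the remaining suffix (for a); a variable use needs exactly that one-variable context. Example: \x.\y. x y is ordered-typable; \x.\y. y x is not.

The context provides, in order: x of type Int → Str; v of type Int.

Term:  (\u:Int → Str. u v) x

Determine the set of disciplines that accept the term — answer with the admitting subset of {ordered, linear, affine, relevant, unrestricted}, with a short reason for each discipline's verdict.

admitting disciplines: linear, affine, relevant, unrestricted
variable uses: x=1; v=1; u [bound]=1
use order (left to right): u, v, x
typing: the term checks, with type Str
ordered: ✗, no contiguous prefix/suffix split fits u, v, x
linear: ✓, exactly-once usage across x, v, u
affine: ✓, none of x, v, u used more than once
relevant: ✓, x, v, u: all used, weakening unneeded
unrestricted: ✓, typability at Str is all that's needed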